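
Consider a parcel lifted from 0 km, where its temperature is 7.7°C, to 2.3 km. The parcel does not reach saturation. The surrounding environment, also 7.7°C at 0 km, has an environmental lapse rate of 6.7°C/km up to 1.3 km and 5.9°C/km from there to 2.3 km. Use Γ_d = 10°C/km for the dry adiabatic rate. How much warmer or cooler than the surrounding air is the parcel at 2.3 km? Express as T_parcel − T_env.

Parcel:
  0–2300 m, dry: Δz = 2.3 km ⇒ ΔT = -23°C; T = -15.3°C
Environment:
  0–1300 m, environment, lower layer: Δz = 1.3 km ⇒ ΔT = -8.71°C; T = -1.01°C
  1300–2300 m, environment, upper layer: Δz = 1 km ⇒ ΔT = -5.9°C; T = -6.91°C
T_parcel − T_env = -15.3 − (-6.91) = -8.39°C

-8.39°C (parcel cooler than environment)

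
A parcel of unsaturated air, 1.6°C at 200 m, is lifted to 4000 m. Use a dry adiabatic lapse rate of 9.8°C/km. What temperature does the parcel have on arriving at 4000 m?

-35.64°C

200–4000 m, dry adiabatic: Δz = 3.8 km ⇒ ΔT = -37.24°C; T = -35.64°C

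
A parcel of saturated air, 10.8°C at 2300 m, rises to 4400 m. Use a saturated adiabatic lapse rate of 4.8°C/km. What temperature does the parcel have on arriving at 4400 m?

Saturated adiabatic to 4400 m: -4.8 × 2.1 km = -10.08°C, so T = 0.72°C.

0.72°C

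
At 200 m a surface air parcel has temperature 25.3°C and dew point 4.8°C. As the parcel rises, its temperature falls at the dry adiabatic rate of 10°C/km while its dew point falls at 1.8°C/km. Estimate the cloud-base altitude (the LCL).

T and T_d converge at 10 − 1.8 = 8.2°C per km
Height above start = (25.3 − 4.8) / 8.2 = 2.5 km
LCL altitude = 200 m + 2500 m = 2700 m

2700 m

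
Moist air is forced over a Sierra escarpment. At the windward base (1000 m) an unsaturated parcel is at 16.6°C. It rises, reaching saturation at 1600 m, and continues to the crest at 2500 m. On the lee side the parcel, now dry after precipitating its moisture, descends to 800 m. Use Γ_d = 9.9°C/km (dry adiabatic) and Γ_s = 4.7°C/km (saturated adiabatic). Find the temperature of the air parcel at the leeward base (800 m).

From 1000 m to 1600 m (dry): cools by 9.9 × 0.6 = 5.94°C, giving 10.66°C.
From 1600 m to 2500 m (saturated): cools by 4.7 × 0.9 = 4.23°C, giving 6.43°C.
From 2500 m to 800 m (dry descent): warms by 9.9 × 1.7 = 16.83°C, giving 23.26°C.

23.26°C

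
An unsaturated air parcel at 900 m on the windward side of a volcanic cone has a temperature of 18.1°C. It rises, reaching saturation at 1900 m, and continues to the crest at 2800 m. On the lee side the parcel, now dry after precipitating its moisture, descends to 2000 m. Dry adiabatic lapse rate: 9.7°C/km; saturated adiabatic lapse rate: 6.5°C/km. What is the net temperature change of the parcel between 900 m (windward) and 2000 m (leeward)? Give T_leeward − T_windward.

-7.79°C

Dry to 1900 m: -9.7 × 1 km = -9.7°C, so T = 8.4°C.
Saturated to 2800 m: -6.5 × 0.9 km = -5.85°C, so T = 2.55°C.
Dry descent to 2000 m: +9.7 × 0.8 km = +7.76°C, so T = 10.31°C.
Net change vs windward start: 10.31 − 18.1 = -7.79°C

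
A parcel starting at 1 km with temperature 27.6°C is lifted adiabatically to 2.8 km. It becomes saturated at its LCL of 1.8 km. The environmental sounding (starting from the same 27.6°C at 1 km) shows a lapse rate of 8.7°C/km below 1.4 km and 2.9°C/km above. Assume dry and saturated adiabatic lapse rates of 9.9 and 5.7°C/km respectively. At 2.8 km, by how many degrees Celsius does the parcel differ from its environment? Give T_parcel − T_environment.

-6.08°C (parcel cooler than environment)

Parcel:
  Dry to 1800 m: -9.9 × 0.8 km = -7.92°C, so T = 19.68°C.
  Saturated to 2800 m: -5.7 × 1 km = -5.7°C, so T = 13.98°C.
Environment:
  Environment, lower layer to 1400 m: -8.7 × 0.4 km = -3.48°C, so T = 24.12°C.
  Environment, upper layer to 2800 m: -2.9 × 1.4 km = -4.06°C, so T = 20.06°C.
T_parcel − T_env = 13.98 − 20.06 = -6.08°C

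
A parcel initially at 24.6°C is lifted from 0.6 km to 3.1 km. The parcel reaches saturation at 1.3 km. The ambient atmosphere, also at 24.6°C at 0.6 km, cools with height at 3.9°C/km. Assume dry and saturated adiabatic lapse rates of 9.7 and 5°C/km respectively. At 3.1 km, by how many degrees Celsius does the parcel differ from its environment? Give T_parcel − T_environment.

Parcel:
  From 600 m to 1300 m (dry): cools by 9.7 × 0.7 = 6.79°C, giving 17.81°C.
  From 1300 m to 3100 m (saturated): cools by 5 × 1.8 = 9°C, giving 8.81°C.
Environment:
  From 600 m to 3100 m (environment): cools by 3.9 × 2.5 = 9.75°C, giving 14.85°C.
T_parcel − T_env = 8.81 − 14.85 = -6.04°C

-6.04°C (parcel cooler than environment)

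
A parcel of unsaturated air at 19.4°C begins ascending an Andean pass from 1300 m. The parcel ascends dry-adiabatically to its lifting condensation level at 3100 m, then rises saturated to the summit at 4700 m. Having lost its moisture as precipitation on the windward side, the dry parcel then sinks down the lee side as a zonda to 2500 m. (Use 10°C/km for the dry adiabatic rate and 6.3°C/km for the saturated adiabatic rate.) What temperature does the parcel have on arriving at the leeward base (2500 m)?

13.32°C

1300 → 3100 m (dry, 10°C/km): ΔT = -10 × 1.8 = -18°C → T = 1.4°C
3100 → 4700 m (saturated, 6.3°C/km): ΔT = -6.3 × 1.6 = -10.08°C → T = -8.68°C
4700 → 2500 m (dry descent, 10°C/km): ΔT = +10 × 2.2 = +22°C → T = 13.32°C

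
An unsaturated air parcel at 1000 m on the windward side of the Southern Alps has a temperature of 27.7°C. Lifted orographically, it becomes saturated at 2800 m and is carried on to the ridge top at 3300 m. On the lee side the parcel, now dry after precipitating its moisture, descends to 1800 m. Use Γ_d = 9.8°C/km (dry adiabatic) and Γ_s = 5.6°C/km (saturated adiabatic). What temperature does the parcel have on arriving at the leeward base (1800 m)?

21.96°C

1000–2800 m, dry: Δz = 1.8 km ⇒ ΔT = -17.64°C; T = 10.06°C
2800–3300 m, saturated: Δz = 0.5 km ⇒ ΔT = -2.8°C; T = 7.26°C
3300–1800 m, dry descent: Δz = 1.5 km ⇒ ΔT = +14.7°C; T = 21.96°C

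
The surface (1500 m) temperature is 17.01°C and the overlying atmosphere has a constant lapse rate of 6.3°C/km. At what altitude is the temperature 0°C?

4200 m

Height above start = (17.01 − 0) / 6.3 = 2.7 km
Altitude = 1500 m + 2700 m = 4200 m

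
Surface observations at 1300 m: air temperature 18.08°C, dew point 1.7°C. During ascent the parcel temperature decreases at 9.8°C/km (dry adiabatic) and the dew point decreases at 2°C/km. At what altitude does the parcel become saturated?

T and T_d converge at 9.8 − 2 = 7.8°C per km
Height above start = (18.08 − 1.7) / 7.8 = 2.1 km
LCL altitude = 1300 m + 2100 m = 3400 m

3400 m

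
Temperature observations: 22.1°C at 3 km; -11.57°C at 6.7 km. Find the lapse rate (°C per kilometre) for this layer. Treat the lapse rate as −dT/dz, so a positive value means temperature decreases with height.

Γ = −ΔT/Δz = (22.1 − (-11.57)) / (6700 − 3000) m
  = 33.67°C / 3.7 km = 9.1°C/km

9.1°C/km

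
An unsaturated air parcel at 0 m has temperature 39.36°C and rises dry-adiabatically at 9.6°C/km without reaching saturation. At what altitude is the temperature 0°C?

4100 m

Height above start = (39.36 − 0) / 9.6 = 4.1 km
Altitude = 0 m + 4100 m = 4100 m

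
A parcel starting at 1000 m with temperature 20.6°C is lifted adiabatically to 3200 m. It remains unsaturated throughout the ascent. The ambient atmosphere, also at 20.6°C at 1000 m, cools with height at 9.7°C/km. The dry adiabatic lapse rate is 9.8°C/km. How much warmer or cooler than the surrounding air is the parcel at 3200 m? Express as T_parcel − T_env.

-0.22°C (parcel cooler than environment)

Parcel:
  From 1000 m to 3200 m (dry): cools by 9.8 × 2.2 = 21.56°C, giving -0.96°C.
Environment:
  From 1000 m to 3200 m (environment): cools by 9.7 × 2.2 = 21.34°C, giving -0.74°C.
T_parcel − T_env = -0.96 − (-0.74) = -0.22°C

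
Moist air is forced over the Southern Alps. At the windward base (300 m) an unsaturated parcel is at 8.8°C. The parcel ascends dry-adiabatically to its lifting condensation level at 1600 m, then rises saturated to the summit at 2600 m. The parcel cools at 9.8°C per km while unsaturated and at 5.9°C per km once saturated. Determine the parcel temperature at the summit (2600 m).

From 300 m to 1600 m (dry): cools by 9.8 × 1.3 = 12.74°C, giving -3.94°C.
From 1600 m to 2600 m (saturated): cools by 5.9 × 1 = 5.9°C, giving -9.84°C.

-9.84°C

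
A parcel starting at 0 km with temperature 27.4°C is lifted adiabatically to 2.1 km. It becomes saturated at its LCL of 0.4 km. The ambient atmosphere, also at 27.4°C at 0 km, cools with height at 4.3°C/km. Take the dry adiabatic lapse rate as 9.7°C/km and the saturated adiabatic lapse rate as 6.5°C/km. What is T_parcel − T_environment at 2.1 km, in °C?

-5.9°C (parcel cooler than environment)

Parcel:
  0–400 m, dry: Δz = 0.4 km ⇒ ΔT = -3.88°C; T = 23.52°C
  400–2100 m, saturated: Δz = 1.7 km ⇒ ΔT = -11.05°C; T = 12.47°C
Environment:
  0–2100 m, environment: Δz = 2.1 km ⇒ ΔT = -9.03°C; T = 18.37°C
T_parcel − T_env = 12.47 − 18.37 = -5.9°C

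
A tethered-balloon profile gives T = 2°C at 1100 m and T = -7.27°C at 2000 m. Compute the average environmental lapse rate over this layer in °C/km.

10.3°C/km

Γ = −ΔT/Δz = (2 − (-7.27)) / (2000 − 1100) m
  = 9.27°C / 0.9 km = 10.3°C/km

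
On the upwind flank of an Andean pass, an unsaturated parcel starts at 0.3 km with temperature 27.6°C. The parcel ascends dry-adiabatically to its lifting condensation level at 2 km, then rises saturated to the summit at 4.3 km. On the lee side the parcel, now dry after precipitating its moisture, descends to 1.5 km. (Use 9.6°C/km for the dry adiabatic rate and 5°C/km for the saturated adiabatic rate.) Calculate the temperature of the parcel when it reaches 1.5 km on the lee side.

26.66°C

300–2000 m, dry: Δz = 1.7 km ⇒ ΔT = -16.32°C; T = 11.28°C
2000–4300 m, saturated: Δz = 2.3 km ⇒ ΔT = -11.5°C; T = -0.22°C
4300–1500 m, dry descent: Δz = 2.8 km ⇒ ΔT = +26.88°C; T = 26.66°C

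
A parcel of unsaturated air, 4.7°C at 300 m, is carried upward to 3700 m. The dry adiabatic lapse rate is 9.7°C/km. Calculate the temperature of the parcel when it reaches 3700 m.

From 300 m to 3700 m (dry adiabatic): cools by 9.7 × 3.4 = 32.98°C, giving -28.28°C.

-28.28°C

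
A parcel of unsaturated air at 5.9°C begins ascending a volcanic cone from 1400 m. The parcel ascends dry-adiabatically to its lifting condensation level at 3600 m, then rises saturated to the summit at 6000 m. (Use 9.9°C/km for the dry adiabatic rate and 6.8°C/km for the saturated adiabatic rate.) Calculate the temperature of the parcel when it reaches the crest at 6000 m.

From 1400 m to 3600 m (dry): cools by 9.9 × 2.2 = 21.78°C, giving -15.88°C.
From 3600 m to 6000 m (saturated): cools by 6.8 × 2.4 = 16.32°C, giving -32.2°C.

-32.2°C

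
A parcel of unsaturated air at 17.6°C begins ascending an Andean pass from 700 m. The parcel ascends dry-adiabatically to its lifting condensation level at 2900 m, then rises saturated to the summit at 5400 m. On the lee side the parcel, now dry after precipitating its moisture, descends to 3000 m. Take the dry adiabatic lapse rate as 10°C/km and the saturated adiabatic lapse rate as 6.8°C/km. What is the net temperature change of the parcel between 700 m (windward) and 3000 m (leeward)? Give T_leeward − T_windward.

700–2900 m, dry: Δz = 2.2 km ⇒ ΔT = -22°C; T = -4.4°C
2900–5400 m, saturated: Δz = 2.5 km ⇒ ΔT = -17°C; T = -21.4°C
5400–3000 m, dry descent: Δz = 2.4 km ⇒ ΔT = +24°C; T = 2.6°C
Net change vs windward start: 2.6 − 17.6 = -15°C

-15°C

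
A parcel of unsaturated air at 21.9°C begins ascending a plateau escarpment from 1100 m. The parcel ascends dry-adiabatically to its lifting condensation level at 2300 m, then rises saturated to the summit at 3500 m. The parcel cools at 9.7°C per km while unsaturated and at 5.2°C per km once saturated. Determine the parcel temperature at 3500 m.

From 1100 m to 2300 m (dry): cools by 9.7 × 1.2 = 11.64°C, giving 10.26°C.
From 2300 m to 3500 m (saturated): cools by 5.2 × 1.2 = 6.24°C, giving 4.02°C.

4.02°C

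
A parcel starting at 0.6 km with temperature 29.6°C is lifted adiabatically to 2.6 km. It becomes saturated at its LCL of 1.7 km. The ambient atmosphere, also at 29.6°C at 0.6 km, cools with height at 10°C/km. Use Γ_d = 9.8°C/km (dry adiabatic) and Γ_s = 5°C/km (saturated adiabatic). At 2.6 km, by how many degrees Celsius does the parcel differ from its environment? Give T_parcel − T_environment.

Parcel:
  600 → 1700 m (dry, 9.8°C/km): ΔT = -9.8 × 1.1 = -10.78°C → T = 18.82°C
  1700 → 2600 m (saturated, 5°C/km): ΔT = -5 × 0.9 = -4.5°C → T = 14.32°C
Environment:
  600 → 2600 m (environment, 10°C/km): ΔT = -10 × 2 = -20°C → T = 9.6°C
T_parcel − T_env = 14.32 − 9.6 = +4.72°C

+4.72°C (parcel warmer than environment)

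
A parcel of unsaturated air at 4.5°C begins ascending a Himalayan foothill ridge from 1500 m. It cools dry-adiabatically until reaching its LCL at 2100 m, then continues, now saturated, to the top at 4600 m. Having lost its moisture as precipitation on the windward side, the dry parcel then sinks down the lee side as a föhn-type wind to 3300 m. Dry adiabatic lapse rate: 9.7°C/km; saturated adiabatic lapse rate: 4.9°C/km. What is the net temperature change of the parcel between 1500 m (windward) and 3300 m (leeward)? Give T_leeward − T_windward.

-5.46°C

From 1500 m to 2100 m (dry): cools by 9.7 × 0.6 = 5.82°C, giving -1.32°C.
From 2100 m to 4600 m (saturated): cools by 4.9 × 2.5 = 12.25°C, giving -13.57°C.
From 4600 m to 3300 m (dry descent): warms by 9.7 × 1.3 = 12.61°C, giving -0.96°C.
Net change vs windward start: -0.96 − 4.5 = -5.46°C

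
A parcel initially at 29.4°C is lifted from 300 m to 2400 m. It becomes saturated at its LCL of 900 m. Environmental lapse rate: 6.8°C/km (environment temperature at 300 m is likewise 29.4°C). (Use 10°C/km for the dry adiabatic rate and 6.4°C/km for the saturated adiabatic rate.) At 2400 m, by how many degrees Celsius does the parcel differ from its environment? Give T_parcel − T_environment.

Parcel:
  Dry to 900 m: -10 × 0.6 km = -6°C, so T = 23.4°C.
  Saturated to 2400 m: -6.4 × 1.5 km = -9.6°C, so T = 13.8°C.
Environment:
  Environment to 2400 m: -6.8 × 2.1 km = -14.28°C, so T = 15.12°C.
T_parcel − T_env = 13.8 − 15.12 = -1.32°C

-1.32°C (parcel cooler than environment)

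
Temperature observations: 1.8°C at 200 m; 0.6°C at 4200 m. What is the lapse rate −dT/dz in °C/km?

0.3°C/km

Γ = −ΔT/Δz = (1.8 − 0.6) / (4200 − 200) m
  = 1.2°C / 4 km = 0.3°C/km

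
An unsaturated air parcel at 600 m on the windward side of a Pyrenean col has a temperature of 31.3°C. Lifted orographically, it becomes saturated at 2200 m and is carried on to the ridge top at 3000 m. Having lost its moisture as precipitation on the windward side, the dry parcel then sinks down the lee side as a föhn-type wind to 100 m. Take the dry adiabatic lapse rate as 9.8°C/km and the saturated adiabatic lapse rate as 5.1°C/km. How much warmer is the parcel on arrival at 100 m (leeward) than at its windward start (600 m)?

600 → 2200 m (dry, 9.8°C/km): ΔT = -9.8 × 1.6 = -15.68°C → T = 15.62°C
2200 → 3000 m (saturated, 5.1°C/km): ΔT = -5.1 × 0.8 = -4.08°C → T = 11.54°C
3000 → 100 m (dry descent, 9.8°C/km): ΔT = +9.8 × 2.9 = +28.42°C → T = 39.96°C
Net change vs windward start: 39.96 − 31.3 = +8.66°C

+8.66°C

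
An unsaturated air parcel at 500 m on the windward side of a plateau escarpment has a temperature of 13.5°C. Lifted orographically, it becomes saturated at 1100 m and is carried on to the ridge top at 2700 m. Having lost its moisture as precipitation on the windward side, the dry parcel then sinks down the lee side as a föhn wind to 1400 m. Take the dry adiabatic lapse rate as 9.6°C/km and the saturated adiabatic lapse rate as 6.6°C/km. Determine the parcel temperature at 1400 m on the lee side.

From 500 m to 1100 m (dry): cools by 9.6 × 0.6 = 5.76°C, giving 7.74°C.
From 1100 m to 2700 m (saturated): cools by 6.6 × 1.6 = 10.56°C, giving -2.82°C.
From 2700 m to 1400 m (dry descent): warms by 9.6 × 1.3 = 12.48°C, giving 9.66°C.

9.66°C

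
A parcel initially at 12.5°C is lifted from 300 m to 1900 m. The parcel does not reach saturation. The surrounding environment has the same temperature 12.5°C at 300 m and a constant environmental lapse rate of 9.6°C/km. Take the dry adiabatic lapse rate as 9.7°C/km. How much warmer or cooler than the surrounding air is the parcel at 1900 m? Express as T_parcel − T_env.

Parcel:
  300–1900 m, dry: Δz = 1.6 km ⇒ ΔT = -15.52°C; T = -3.02°C
Environment:
  300–1900 m, environment: Δz = 1.6 km ⇒ ΔT = -15.36°C; T = -2.86°C
T_parcel − T_env = -3.02 − (-2.86) = -0.16°C

-0.16°C (parcel cooler than environment)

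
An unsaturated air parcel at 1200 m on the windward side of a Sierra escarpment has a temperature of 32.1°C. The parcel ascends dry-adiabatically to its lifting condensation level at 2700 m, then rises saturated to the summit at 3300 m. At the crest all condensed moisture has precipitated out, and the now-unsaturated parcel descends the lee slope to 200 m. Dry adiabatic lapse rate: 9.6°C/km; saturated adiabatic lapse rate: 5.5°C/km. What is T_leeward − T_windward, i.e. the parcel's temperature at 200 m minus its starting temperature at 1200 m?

+12.06°C

Dry to 2700 m: -9.6 × 1.5 km = -14.4°C, so T = 17.7°C.
Saturated to 3300 m: -5.5 × 0.6 km = -3.3°C, so T = 14.4°C.
Dry descent to 200 m: +9.6 × 3.1 km = +29.76°C, so T = 44.16°C.
Net change vs windward start: 44.16 − 32.1 = +12.06°C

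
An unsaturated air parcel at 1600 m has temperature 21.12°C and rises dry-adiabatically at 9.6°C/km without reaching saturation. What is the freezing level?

3800 m

Height above start = (21.12 − 0) / 9.6 = 2.2 km
Altitude = 1600 m + 2200 m = 3800 m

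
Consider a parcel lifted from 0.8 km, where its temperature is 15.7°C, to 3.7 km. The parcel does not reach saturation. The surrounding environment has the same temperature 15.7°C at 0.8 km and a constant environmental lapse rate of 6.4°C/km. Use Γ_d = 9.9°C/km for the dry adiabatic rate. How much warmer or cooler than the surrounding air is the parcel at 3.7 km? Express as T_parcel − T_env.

-10.15°C (parcel cooler than environment)

Parcel:
  800–3700 m, dry: Δz = 2.9 km ⇒ ΔT = -28.71°C; T = -13.01°C
Environment:
  800–3700 m, environment: Δz = 2.9 km ⇒ ΔT = -18.56°C; T = -2.86°C
T_parcel − T_env = -13.01 − (-2.86) = -10.15°C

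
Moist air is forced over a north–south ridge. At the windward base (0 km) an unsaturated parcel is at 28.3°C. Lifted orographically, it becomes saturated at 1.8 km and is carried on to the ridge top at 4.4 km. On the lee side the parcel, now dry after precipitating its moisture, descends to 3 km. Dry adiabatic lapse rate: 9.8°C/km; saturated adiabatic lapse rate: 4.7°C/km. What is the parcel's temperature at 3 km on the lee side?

Dry to 1800 m: -9.8 × 1.8 km = -17.64°C, so T = 10.66°C.
Saturated to 4400 m: -4.7 × 2.6 km = -12.22°C, so T = -1.56°C.
Dry descent to 3000 m: +9.8 × 1.4 km = +13.72°C, so T = 12.16°C.

12.16°C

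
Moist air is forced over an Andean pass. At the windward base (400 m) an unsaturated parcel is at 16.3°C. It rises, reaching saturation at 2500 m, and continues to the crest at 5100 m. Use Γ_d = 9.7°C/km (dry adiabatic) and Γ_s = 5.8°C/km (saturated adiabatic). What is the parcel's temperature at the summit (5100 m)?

-19.15°C

400–2500 m, dry: Δz = 2.1 km ⇒ ΔT = -20.37°C; T = -4.07°C
2500–5100 m, saturated: Δz = 2.6 km ⇒ ΔT = -15.08°C; T = -19.15°C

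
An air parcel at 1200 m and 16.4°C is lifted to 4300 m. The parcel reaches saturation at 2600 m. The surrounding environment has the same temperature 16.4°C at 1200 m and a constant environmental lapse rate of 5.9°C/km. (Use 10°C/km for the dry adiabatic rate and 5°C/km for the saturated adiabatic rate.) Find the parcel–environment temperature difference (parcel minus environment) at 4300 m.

Parcel:
  1200 → 2600 m (dry, 10°C/km): ΔT = -10 × 1.4 = -14°C → T = 2.4°C
  2600 → 4300 m (saturated, 5°C/km): ΔT = -5 × 1.7 = -8.5°C → T = -6.1°C
Environment:
  1200 → 4300 m (environment, 5.9°C/km): ΔT = -5.9 × 3.1 = -18.29°C → T = -1.89°C
T_parcel − T_env = -6.1 − (-1.89) = -4.21°C

-4.21°C (parcel cooler than environment)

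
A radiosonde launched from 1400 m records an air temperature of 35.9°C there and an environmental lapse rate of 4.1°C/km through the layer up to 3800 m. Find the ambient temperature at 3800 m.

Environmental to 3800 m: -4.1 × 2.4 km = -9.84°C, so T = 26.06°C.

26.06°C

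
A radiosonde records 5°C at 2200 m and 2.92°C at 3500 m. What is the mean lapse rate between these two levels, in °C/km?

Γ = −ΔT/Δz = (5 − 2.92) / (3500 − 2200) m
  = 2.08°C / 1.3 km = 1.6°C/km

1.6°C/km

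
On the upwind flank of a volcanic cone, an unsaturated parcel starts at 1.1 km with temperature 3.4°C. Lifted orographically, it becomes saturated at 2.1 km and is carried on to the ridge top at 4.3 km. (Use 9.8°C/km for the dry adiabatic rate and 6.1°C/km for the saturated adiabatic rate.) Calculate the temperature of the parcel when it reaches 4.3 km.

-19.82°C

From 1100 m to 2100 m (dry): cools by 9.8 × 1 = 9.8°C, giving -6.4°C.
From 2100 m to 4300 m (saturated): cools by 6.1 × 2.2 = 13.42°C, giving -19.82°C.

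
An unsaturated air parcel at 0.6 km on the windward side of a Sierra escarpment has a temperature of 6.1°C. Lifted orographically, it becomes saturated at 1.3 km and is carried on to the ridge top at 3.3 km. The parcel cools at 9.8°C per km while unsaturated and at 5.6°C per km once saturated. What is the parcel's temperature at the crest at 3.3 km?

-11.96°C

From 600 m to 1300 m (dry): cools by 9.8 × 0.7 = 6.86°C, giving -0.76°C.
From 1300 m to 3300 m (saturated): cools by 5.6 × 2 = 11.2°C, giving -11.96°C.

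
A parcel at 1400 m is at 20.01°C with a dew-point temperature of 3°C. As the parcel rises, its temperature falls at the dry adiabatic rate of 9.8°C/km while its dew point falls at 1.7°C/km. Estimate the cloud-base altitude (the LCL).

3500 m

T and T_d converge at 9.8 − 1.7 = 8.1°C per km
Height above start = (20.01 − 3) / 8.1 = 2.1 km
LCL altitude = 1400 m + 2100 m = 3500 m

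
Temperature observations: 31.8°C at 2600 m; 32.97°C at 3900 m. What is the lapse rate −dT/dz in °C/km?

-0.9°C/km

Γ = −ΔT/Δz = (31.8 − 32.97) / (3900 − 2600) m
  = -1.17°C / 1.3 km = -0.9°C/km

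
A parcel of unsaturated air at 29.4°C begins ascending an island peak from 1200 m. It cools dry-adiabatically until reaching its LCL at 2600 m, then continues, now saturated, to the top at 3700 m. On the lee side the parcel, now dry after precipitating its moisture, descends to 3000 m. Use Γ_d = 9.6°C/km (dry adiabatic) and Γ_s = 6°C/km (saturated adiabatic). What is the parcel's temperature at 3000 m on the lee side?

1200–2600 m, dry: Δz = 1.4 km ⇒ ΔT = -13.44°C; T = 15.96°C
2600–3700 m, saturated: Δz = 1.1 km ⇒ ΔT = -6.6°C; T = 9.36°C
3700–3000 m, dry descent: Δz = 0.7 km ⇒ ΔT = +6.72°C; T = 16.08°C

16.08°C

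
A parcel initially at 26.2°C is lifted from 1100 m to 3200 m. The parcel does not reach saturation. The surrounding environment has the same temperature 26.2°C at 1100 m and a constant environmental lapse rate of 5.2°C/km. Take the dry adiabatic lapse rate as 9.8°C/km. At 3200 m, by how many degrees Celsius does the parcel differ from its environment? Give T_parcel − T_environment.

-9.66°C (parcel cooler than environment)

Parcel:
  1100–3200 m, dry: Δz = 2.1 km ⇒ ΔT = -20.58°C; T = 5.62°C
Environment:
  1100–3200 m, environment: Δz = 2.1 km ⇒ ΔT = -10.92°C; T = 15.28°C
T_parcel − T_env = 5.62 − 15.28 = -9.66°C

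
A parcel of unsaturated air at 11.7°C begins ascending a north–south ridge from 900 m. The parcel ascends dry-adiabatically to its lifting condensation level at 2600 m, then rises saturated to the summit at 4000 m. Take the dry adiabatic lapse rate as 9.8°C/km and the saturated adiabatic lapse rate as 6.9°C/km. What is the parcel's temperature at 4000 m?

-14.62°C

Dry to 2600 m: -9.8 × 1.7 km = -16.66°C, so T = -4.96°C.
Saturated to 4000 m: -6.9 × 1.4 km = -9.66°C, so T = -14.62°C.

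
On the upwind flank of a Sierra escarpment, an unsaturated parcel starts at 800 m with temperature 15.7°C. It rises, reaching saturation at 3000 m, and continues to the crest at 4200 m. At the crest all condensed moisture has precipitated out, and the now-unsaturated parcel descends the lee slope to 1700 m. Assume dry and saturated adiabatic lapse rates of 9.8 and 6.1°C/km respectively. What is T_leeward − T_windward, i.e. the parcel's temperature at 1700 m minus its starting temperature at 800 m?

Dry to 3000 m: -9.8 × 2.2 km = -21.56°C, so T = -5.86°C.
Saturated to 4200 m: -6.1 × 1.2 km = -7.32°C, so T = -13.18°C.
Dry descent to 1700 m: +9.8 × 2.5 km = +24.5°C, so T = 11.32°C.
Net change vs windward start: 11.32 − 15.7 = -4.38°C

-4.38°C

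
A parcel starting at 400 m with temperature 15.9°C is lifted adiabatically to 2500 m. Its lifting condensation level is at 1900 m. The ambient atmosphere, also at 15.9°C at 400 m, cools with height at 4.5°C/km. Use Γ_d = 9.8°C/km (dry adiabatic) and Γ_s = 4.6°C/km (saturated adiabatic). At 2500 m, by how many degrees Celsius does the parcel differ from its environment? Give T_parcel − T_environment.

Parcel:
  Dry to 1900 m: -9.8 × 1.5 km = -14.7°C, so T = 1.2°C.
  Saturated to 2500 m: -4.6 × 0.6 km = -2.76°C, so T = -1.56°C.
Environment:
  Environment to 2500 m: -4.5 × 2.1 km = -9.45°C, so T = 6.45°C.
T_parcel − T_env = -1.56 − 6.45 = -8.01°C

-8.01°C (parcel cooler than environment)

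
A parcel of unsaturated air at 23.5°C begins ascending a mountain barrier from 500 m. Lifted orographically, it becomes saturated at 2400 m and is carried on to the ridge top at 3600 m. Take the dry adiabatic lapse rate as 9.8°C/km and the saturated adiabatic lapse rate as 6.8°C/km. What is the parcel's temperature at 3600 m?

Dry to 2400 m: -9.8 × 1.9 km = -18.62°C, so T = 4.88°C.
Saturated to 3600 m: -6.8 × 1.2 km = -8.16°C, so T = -3.28°C.

-3.28°C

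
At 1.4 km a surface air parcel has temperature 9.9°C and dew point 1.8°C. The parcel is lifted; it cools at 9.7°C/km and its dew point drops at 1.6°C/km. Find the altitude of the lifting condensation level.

2.4 km

T and T_d converge at 9.7 − 1.6 = 8.1°C per km
Height above start = (9.9 − 1.8) / 8.1 = 1 km
LCL altitude = 1400 m + 1000 m = 2400 m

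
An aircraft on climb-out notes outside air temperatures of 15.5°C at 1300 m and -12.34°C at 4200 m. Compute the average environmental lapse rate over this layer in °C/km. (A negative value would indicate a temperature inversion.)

Γ = −ΔT/Δz = (15.5 − (-12.34)) / (4200 − 1300) m
  = 27.84°C / 2.9 km = 9.6°C/km

9.6°C/km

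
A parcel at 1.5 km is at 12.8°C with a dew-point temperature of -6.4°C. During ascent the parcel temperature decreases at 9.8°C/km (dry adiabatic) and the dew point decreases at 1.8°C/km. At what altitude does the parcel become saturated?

3.9 km

T and T_d converge at 9.8 − 1.8 = 8°C per km
Height above start = (12.8 − (-6.4)) / 8 = 2.4 km
LCL altitude = 1500 m + 2400 m = 3900 m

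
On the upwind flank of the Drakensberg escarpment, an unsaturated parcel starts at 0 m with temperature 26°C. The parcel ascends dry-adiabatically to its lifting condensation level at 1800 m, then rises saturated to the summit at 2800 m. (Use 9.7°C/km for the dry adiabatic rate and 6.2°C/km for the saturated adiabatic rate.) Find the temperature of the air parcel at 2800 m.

2.34°C

0 → 1800 m (dry, 9.7°C/km): ΔT = -9.7 × 1.8 = -17.46°C → T = 8.54°C
1800 → 2800 m (saturated, 6.2°C/km): ΔT = -6.2 × 1 = -6.2°C → T = 2.34°C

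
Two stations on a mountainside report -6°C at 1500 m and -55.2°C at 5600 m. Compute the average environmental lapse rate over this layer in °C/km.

Γ = −ΔT/Δz = (-6 − (-55.2)) / (5600 − 1500) m
  = 49.2°C / 4.1 km = 12°C/km

12°C/km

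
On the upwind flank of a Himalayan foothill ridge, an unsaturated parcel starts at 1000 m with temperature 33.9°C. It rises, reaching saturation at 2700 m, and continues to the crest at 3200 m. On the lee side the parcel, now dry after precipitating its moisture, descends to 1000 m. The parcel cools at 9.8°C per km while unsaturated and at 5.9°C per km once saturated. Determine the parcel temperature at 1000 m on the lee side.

35.85°C

From 1000 m to 2700 m (dry): cools by 9.8 × 1.7 = 16.66°C, giving 17.24°C.
From 2700 m to 3200 m (saturated): cools by 5.9 × 0.5 = 2.95°C, giving 14.29°C.
From 3200 m to 1000 m (dry descent): warms by 9.8 × 2.2 = 21.56°C, giving 35.85°C.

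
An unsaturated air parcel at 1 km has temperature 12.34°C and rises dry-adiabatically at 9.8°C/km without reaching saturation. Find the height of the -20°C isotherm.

4.3 km

Height above start = (12.34 − (-20)) / 9.8 = 3.3 km
Altitude = 1000 m + 3300 m = 4300 m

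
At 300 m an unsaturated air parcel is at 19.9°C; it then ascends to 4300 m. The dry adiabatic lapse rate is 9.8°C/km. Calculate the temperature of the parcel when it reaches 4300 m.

-19.3°C

From 300 m to 4300 m (dry adiabatic): cools by 9.8 × 4 = 39.2°C, giving -19.3°C.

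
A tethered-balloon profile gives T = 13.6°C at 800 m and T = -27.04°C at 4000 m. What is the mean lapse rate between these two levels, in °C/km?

12.7°C/km

Γ = −ΔT/Δz = (13.6 − (-27.04)) / (4000 − 800) m
  = 40.64°C / 3.2 km = 12.7°C/km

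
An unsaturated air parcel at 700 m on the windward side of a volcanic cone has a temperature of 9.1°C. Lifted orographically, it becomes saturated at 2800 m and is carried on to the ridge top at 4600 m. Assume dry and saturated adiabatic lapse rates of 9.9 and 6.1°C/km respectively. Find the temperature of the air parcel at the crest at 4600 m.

From 700 m to 2800 m (dry): cools by 9.9 × 2.1 = 20.79°C, giving -11.69°C.
From 2800 m to 4600 m (saturated): cools by 6.1 × 1.8 = 10.98°C, giving -22.67°C.

-22.67°C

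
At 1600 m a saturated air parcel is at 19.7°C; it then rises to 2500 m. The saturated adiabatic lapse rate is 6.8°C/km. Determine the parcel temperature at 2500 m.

1600–2500 m, saturated adiabatic: Δz = 0.9 km ⇒ ΔT = -6.12°C; T = 13.58°C

13.58°C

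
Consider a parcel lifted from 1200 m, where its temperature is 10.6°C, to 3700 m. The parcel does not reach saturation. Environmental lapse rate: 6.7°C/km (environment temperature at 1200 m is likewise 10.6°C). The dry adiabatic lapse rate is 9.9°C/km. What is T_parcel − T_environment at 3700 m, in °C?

Parcel:
  1200 → 3700 m (dry, 9.9°C/km): ΔT = -9.9 × 2.5 = -24.75°C → T = -14.15°C
Environment:
  1200 → 3700 m (environment, 6.7°C/km): ΔT = -6.7 × 2.5 = -16.75°C → T = -6.15°C
T_parcel − T_env = -14.15 − (-6.15) = -8°C

-8°C (parcel cooler than environment)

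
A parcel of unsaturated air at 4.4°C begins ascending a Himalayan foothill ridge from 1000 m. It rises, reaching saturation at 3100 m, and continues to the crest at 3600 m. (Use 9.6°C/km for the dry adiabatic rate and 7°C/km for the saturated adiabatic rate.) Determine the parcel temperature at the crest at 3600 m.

-19.26°C

1000 → 3100 m (dry, 9.6°C/km): ΔT = -9.6 × 2.1 = -20.16°C → T = -15.76°C
3100 → 3600 m (saturated, 7°C/km): ΔT = -7 × 0.5 = -3.5°C → T = -19.26°C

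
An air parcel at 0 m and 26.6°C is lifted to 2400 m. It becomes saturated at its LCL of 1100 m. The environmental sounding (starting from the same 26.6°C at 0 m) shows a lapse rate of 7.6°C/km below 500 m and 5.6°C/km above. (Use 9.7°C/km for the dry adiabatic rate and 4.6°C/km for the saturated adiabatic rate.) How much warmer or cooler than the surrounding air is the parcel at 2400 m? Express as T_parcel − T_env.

-2.21°C (parcel cooler than environment)

Parcel:
  Dry to 1100 m: -9.7 × 1.1 km = -10.67°C, so T = 15.93°C.
  Saturated to 2400 m: -4.6 × 1.3 km = -5.98°C, so T = 9.95°C.
Environment:
  Environment, lower layer to 500 m: -7.6 × 0.5 km = -3.8°C, so T = 22.8°C.
  Environment, upper layer to 2400 m: -5.6 × 1.9 km = -10.64°C, so T = 12.16°C.
T_parcel − T_env = 9.95 − 12.16 = -2.21°C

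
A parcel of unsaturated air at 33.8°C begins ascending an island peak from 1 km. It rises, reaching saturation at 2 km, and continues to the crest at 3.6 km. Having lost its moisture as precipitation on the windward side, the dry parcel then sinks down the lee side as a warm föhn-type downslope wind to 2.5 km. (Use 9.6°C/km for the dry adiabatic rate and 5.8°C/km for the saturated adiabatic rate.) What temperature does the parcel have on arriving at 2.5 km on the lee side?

1000–2000 m, dry: Δz = 1 km ⇒ ΔT = -9.6°C; T = 24.2°C
2000–3600 m, saturated: Δz = 1.6 km ⇒ ΔT = -9.28°C; T = 14.92°C
3600–2500 m, dry descent: Δz = 1.1 km ⇒ ΔT = +10.56°C; T = 25.48°C

25.48°C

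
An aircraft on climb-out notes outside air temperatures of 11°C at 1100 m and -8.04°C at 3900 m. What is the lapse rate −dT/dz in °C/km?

Γ = −ΔT/Δz = (11 − (-8.04)) / (3900 − 1100) m
  = 19.04°C / 2.8 km = 6.8°C/km

6.8°C/km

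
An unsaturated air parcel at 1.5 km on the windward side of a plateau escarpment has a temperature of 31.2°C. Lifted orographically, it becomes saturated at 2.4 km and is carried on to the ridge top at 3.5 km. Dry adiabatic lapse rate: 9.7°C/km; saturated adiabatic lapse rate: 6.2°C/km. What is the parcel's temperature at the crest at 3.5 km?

15.65°C

From 1500 m to 2400 m (dry): cools by 9.7 × 0.9 = 8.73°C, giving 22.47°C.
From 2400 m to 3500 m (saturated): cools by 6.2 × 1.1 = 6.82°C, giving 15.65°C.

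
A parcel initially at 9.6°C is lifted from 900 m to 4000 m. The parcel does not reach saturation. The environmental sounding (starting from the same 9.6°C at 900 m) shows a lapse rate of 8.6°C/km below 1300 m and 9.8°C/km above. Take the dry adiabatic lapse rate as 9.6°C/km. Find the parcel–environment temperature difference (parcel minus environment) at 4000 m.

Parcel:
  900–4000 m, dry: Δz = 3.1 km ⇒ ΔT = -29.76°C; T = -20.16°C
Environment:
  900–1300 m, environment, lower layer: Δz = 0.4 km ⇒ ΔT = -3.44°C; T = 6.16°C
  1300–4000 m, environment, upper layer: Δz = 2.7 km ⇒ ΔT = -26.46°C; T = -20.3°C
T_parcel − T_env = -20.16 − (-20.3) = +0.14°C

+0.14°C (parcel warmer than environment)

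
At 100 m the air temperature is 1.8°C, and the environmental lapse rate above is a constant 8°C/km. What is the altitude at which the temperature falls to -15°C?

2200 m

Height above start = (1.8 − (-15)) / 8 = 2.1 km
Altitude = 100 m + 2100 m = 2200 m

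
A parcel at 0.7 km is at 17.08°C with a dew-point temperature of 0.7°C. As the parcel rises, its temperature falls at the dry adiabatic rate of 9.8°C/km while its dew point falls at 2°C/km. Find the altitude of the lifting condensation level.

2.8 km

T and T_d converge at 9.8 − 2 = 7.8°C per km
Height above start = (17.08 − 0.7) / 7.8 = 2.1 km
LCL altitude = 700 m + 2100 m = 2800 m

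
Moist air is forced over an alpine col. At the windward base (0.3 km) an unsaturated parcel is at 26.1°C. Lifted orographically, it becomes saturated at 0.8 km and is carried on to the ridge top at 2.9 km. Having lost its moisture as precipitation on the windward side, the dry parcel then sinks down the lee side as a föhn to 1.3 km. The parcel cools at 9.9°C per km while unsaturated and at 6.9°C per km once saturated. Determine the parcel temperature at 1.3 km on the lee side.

300 → 800 m (dry, 9.9°C/km): ΔT = -9.9 × 0.5 = -4.95°C → T = 21.15°C
800 → 2900 m (saturated, 6.9°C/km): ΔT = -6.9 × 2.1 = -14.49°C → T = 6.66°C
2900 → 1300 m (dry descent, 9.9°C/km): ΔT = +9.9 × 1.6 = +15.84°C → T = 22.5°C

22.5°C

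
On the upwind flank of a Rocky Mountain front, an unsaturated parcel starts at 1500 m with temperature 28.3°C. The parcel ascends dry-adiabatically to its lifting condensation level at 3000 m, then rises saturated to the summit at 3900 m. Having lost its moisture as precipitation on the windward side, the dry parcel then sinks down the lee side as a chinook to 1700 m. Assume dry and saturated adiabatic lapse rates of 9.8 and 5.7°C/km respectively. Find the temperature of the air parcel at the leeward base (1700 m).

30.03°C

1500 → 3000 m (dry, 9.8°C/km): ΔT = -9.8 × 1.5 = -14.7°C → T = 13.6°C
3000 → 3900 m (saturated, 5.7°C/km): ΔT = -5.7 × 0.9 = -5.13°C → T = 8.47°C
3900 → 1700 m (dry descent, 9.8°C/km): ΔT = +9.8 × 2.2 = +21.56°C → T = 30.03°C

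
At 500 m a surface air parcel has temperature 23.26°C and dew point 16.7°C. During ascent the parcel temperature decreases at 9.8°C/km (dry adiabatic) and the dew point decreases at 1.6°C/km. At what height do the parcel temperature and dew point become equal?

T and T_d converge at 9.8 − 1.6 = 8.2°C per km
Height above start = (23.26 − 16.7) / 8.2 = 0.8 km
LCL altitude = 500 m + 800 m = 1300 m

1300 m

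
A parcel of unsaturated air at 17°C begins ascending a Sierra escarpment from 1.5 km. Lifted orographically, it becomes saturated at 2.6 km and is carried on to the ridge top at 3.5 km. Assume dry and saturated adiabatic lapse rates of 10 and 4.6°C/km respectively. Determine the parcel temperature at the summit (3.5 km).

Dry to 2600 m: -10 × 1.1 km = -11°C, so T = 6°C.
Saturated to 3500 m: -4.6 × 0.9 km = -4.14°C, so T = 1.86°C.

1.86°C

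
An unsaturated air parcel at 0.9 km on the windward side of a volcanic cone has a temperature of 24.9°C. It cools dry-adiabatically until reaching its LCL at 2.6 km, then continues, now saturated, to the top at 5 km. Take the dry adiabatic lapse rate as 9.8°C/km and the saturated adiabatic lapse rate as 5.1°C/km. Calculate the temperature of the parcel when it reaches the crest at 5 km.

-4°C

900–2600 m, dry: Δz = 1.7 km ⇒ ΔT = -16.66°C; T = 8.24°C
2600–5000 m, saturated: Δz = 2.4 km ⇒ ΔT = -12.24°C; T = -4°C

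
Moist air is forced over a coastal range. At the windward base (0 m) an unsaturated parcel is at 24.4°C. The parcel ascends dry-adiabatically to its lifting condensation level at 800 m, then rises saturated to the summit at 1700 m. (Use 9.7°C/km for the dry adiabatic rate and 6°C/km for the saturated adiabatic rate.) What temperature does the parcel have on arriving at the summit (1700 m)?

11.24°C

Dry to 800 m: -9.7 × 0.8 km = -7.76°C, so T = 16.64°C.
Saturated to 1700 m: -6 × 0.9 km = -5.4°C, so T = 11.24°C.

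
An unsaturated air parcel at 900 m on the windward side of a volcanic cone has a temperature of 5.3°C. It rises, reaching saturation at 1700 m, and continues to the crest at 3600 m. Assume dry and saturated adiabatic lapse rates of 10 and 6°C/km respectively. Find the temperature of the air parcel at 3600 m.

-14.1°C

900 → 1700 m (dry, 10°C/km): ΔT = -10 × 0.8 = -8°C → T = -2.7°C
1700 → 3600 m (saturated, 6°C/km): ΔT = -6 × 1.9 = -11.4°C → T = -14.1°C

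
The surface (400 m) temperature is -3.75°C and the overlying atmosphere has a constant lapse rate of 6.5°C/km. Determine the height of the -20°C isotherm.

2900 m

Height above start = (-3.75 − (-20)) / 6.5 = 2.5 km
Altitude = 400 m + 2500 m = 2900 m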